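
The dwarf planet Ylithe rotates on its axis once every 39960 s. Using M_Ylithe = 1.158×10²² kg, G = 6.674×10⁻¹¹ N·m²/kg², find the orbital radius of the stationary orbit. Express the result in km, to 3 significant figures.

r_sync ≈ 3150 km

μ = GM = 6.674×10⁻¹¹ × 1.158×10²² = 7.728×10¹¹ m³/s².
A synchronous orbit has period T, so by Kepler's third law a = (μT²/4π²)^(1/3).
μT²/4π² = 7.728×10¹¹ × (3.996×10⁴)² / 39.48 = 3.126×10¹⁹ m³.
a = 3.150×10⁶ m = 3150.1 km.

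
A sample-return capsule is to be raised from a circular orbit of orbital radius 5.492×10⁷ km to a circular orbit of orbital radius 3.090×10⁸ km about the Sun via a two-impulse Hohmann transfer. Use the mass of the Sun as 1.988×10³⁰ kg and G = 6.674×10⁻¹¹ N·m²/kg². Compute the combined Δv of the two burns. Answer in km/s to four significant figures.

Δv_total ≈ 24.24 km/s

μ = GM = 6.674×10⁻¹¹ × 1.988×10³⁰ = 1.327×10²⁰ m³/s².
r₁ = 5.492×10⁷ km = 5.492×10¹⁰ m.
r₂ = 3.090×10⁸ km = 3.090×10¹¹ m.
Transfer ellipse a_t = (r₁ + r₂)/2 = 1.820×10¹¹ m.
At r₁: circular v_c1 = √(μ/r₁) = 49150 m/s; transfer-perihelion v_p = √[μ(2/r₁ − 1/a_t)] = 64050 m/s.
Δv₁ = v_p − v_c1 = 14900 m/s.
At r₂: circular v_c2 = √(μ/r₂) = 20720 m/s; transfer-aphelion v_a = √[μ(2/r₂ − 1/a_t)] = 11380 m/s.
Δv₂ = v_c2 − v_a = 9337 m/s.
Total Δv = Δv₁ + Δv₂ = 24240 m/s = 24.24 km/s.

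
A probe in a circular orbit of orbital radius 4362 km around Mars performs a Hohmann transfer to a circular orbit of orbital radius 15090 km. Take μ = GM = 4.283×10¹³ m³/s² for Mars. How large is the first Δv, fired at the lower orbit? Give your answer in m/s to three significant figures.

Δv ≈ 770 m/s

r₁ = 4362 km = 4.362×10⁶ m.
r₂ = 15090 km = 1.509×10⁷ m.
Transfer ellipse a_t = (r₁ + r₂)/2 = 9.726×10⁶ m.
At r₁: circular v_c1 = √(μ/r₁) = 3134 m/s; transfer-periapsis v_p = √[μ(2/r₁ − 1/a_t)] = 3903 m/s.
Δv₁ = v_p − v_c1 = 769.6 m/s.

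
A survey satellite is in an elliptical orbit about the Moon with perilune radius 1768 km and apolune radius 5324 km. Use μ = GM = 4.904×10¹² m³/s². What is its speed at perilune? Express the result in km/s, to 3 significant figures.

Semi-major axis a = (r_p + r_a)/2 = 3546.0 km = 3.546×10⁶ m.
Vis-viva: v² = μ(2/r − 1/a) = 4.904×10¹² × (1.131×10⁻⁶ − 2.820×10⁻⁷) = 4.165×10⁶ m²/s².
v = 2041 m/s = 2.041 km/s.

v ≈ 2.04 km/s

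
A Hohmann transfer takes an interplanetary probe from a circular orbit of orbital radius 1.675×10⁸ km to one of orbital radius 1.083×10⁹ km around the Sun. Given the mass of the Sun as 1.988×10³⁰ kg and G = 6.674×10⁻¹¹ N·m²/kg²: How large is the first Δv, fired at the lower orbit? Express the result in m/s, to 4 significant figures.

Δv ≈ 8896 m/s

μ = GM = 6.674×10⁻¹¹ × 1.988×10³⁰ = 1.327×10²⁰ m³/s².
r₁ = 1.675×10⁸ km = 1.675×10¹¹ m.
r₂ = 1.083×10⁹ km = 1.083×10¹² m.
Transfer ellipse a_t = (r₁ + r₂)/2 = 6.252×10¹¹ m.
At r₁: circular v_c1 = √(μ/r₁) = 28140 m/s; transfer-perihelion v_p = √[μ(2/r₁ − 1/a_t)] = 37040 m/s.
Δv₁ = v_p − v_c1 = 8896 m/s.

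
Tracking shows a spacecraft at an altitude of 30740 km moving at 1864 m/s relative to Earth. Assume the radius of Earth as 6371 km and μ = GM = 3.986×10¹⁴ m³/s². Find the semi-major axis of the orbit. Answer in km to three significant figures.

a ≈ 22100 km

r = 6371 + 30740 = 37111 km = 3.711×10⁷ m.
Specific orbital energy ε = v²/2 − μ/r = (1864)²/2 − 3.986×10¹⁴/3.711×10⁷ = -9.004×10⁶ J/kg.
Since ε = −μ/(2a), a = −μ/(2ε) = 2.214×10⁷ m = 22136 km.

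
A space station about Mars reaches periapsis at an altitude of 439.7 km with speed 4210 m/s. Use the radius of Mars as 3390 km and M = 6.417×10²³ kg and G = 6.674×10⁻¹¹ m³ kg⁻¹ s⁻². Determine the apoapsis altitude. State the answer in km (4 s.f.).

apoapsis altitude ≈ 11230 km

μ = GM = 6.674×10⁻¹¹ × 6.417×10²³ = 4.283×10¹³ m³/s².
r_p = 3390 + 439.7 = 3829.7 km = 3.830×10⁶ m.
Specific energy ε = v²/2 − μ/r = -2.321×10⁶ J/kg, so a = −μ/(2ε) = 9.227×10⁶ m.
The apsides satisfy r_p + r_a = 2a, so the apoapsis radius is 2a − r_p = 1.462×10⁷ m = 14624 km.
Apoapsis altitude = 14624 − 3390 = 11234 km.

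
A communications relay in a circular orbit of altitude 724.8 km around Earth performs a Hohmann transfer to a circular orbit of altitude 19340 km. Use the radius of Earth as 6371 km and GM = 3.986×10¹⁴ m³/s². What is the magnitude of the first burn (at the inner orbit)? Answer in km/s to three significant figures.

r₁ = 6371 + 724.8 = 7095.8 km = 7.0958×10⁶ m.
r₂ = 6371 + 19340 = 25711 km = 2.5711×10⁷ m.
Transfer ellipse a_t = (r₁ + r₂)/2 = 1.640×10⁷ m.
At r₁: circular v_c1 = √(μ/r₁) = 7495 m/s; transfer-perigee v_p = √[μ(2/r₁ − 1/a_t)] = 9383 m/s.
Δv₁ = v_p − v_c1 = 1888 m/s.
= 1.888 km/s.

Δv ≈ 1.89 km/s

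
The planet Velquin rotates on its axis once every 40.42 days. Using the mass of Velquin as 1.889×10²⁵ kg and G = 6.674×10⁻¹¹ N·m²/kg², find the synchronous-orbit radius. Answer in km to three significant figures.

μ = GM = 6.674×10⁻¹¹ × 1.889×10²⁵ = 1.261×10¹⁵ m³/s².
T = 40.42 days = 3.492×10⁶ s.
A synchronous orbit has period T, so by Kepler's third law a = (μT²/4π²)^(1/3).
μT²/4π² = 1.261×10¹⁵ × (3.492×10⁶)² / 39.48 = 3.895×10²⁶ m³.
a = 7.303×10⁸ m = 7.3029×10⁵ km.

r_sync ≈ 7.30×10⁵ km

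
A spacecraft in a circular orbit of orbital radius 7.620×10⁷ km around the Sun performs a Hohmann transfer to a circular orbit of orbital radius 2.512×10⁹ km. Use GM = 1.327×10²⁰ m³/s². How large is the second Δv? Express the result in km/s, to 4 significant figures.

r₁ = 7.620×10⁷ km = 7.620×10¹⁰ m.
r₂ = 2.512×10⁹ km = 2.512×10¹² m.
Transfer ellipse a_t = (r₁ + r₂)/2 = 1.294×10¹² m.
At r₁: circular v_c1 = √(μ/r₁) = 41730 m/s; transfer-perihelion v_p = √[μ(2/r₁ − 1/a_t)] = 58140 m/s.
At r₂: circular v_c2 = √(μ/r₂) = 7268 m/s; transfer-aphelion v_a = √[μ(2/r₂ − 1/a_t)] = 1764 m/s.
Δv₂ = v_c2 − v_a = 5505 m/s.
= 5.505 km/s.

Δv ≈ 5.505 km/s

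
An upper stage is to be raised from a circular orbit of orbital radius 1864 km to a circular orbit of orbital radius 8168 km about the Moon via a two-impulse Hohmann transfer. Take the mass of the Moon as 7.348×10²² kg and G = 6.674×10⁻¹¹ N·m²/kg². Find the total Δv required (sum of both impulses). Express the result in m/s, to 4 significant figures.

Δv_total ≈ 750.3 m/s

μ = GM = 6.674×10⁻¹¹ × 7.348×10²² = 4.904×10¹² m³/s².
r₁ = 1864 km = 1.864×10⁶ m.
r₂ = 8168 km = 8.168×10⁶ m.
Transfer ellipse a_t = (r₁ + r₂)/2 = 5.016×10⁶ m.
At r₁: circular v_c1 = √(μ/r₁) = 1622 m/s; transfer-perilune v_p = √[μ(2/r₁ − 1/a_t)] = 2070 m/s.
Δv₁ = v_p − v_c1 = 447.8 m/s.
At r₂: circular v_c2 = √(μ/r₂) = 774.9 m/s; transfer-apolune v_a = √[μ(2/r₂ − 1/a_t)] = 472.4 m/s.
Δv₂ = v_c2 − v_a = 302.5 m/s.
Total Δv = Δv₁ + Δv₂ = 750.3 m/s.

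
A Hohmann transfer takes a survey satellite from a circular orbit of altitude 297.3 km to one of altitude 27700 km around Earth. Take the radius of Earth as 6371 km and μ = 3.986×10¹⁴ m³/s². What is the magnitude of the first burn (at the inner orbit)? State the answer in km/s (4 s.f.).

Δv ≈ 2.268 km/s

r₁ = 6371 + 297.3 = 6668.3 km = 6.6683×10⁶ m.
r₂ = 6371 + 27700 = 34071 km = 3.4071×10⁷ m.
Transfer ellipse a_t = (r₁ + r₂)/2 = 2.037×10⁷ m.
At r₁: circular v_c1 = √(μ/r₁) = 7731 m/s; transfer-perigee v_p = √[μ(2/r₁ − 1/a_t)] = 9999 m/s.
Δv₁ = v_p − v_c1 = 2268 m/s.
= 2.268 km/s.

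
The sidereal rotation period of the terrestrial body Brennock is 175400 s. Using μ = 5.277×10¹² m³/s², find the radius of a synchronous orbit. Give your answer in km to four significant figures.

A synchronous orbit has period T, so by Kepler's third law a = (μT²/4π²)^(1/3).
μT²/4π² = 5.277×10¹² × (1.754×10⁵)² / 39.48 = 4.112×10²¹ m³.
a = 1.602×10⁷ m = 16021 km.

r_sync ≈ 16020 km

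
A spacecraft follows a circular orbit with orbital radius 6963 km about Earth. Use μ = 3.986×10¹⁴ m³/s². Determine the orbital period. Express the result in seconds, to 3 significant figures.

T ≈ 5780 seconds

r = 6963 km = 6.963×10⁶ m.
Kepler's third law: T = 2π√(r³/μ) = 2π√((6.963×10⁶)³ / 3.986×10¹⁴).
r³/μ = 8.469×10⁵ s², so T = 2π × 9.203×10² = 5.782×10³ s.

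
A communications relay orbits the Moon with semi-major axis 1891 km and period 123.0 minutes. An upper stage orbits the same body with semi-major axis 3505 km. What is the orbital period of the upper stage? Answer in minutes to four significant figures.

T₂ ≈ 310.4 minutes

Kepler's third law: T² ∝ a³, so T₂ = T₁ (a₂/a₁)^(3/2).
a₂/a₁ = 1.854, (a₂/a₁)^(3/2) = 2.523.
T₂ = 123.0 × 2.523 = 310.4 minutes.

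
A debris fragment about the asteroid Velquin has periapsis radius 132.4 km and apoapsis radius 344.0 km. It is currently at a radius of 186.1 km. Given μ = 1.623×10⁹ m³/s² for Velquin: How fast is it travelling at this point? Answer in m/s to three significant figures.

Semi-major axis a = (r_p + r_a)/2 = 238.20 km = 2.382×10⁵ m.
Vis-viva: v² = μ(2/r − 1/a) = 1.623×10⁹ × (1.075×10⁻⁵ − 4.198×10⁻⁶) = 1.063×10⁴ m²/s².
v = 103.1 m/s.

v ≈ 103 m/s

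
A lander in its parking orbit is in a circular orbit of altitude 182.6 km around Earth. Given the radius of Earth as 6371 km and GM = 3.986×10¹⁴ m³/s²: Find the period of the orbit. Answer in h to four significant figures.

T ≈ 1.467 h

r = 6371 + 182.6 = 6553.6 km = 6.5536×10⁶ m.
Kepler's third law: T = 2π√(r³/μ) = 2π√((6.554×10⁶)³ / 3.986×10¹⁴).
r³/μ = 7.062×10⁵ s², so T = 2π × 8.403×10² = 5.280×10³ s.
Converting: 5.280×10³ s ÷ 3600 = 1.467 h.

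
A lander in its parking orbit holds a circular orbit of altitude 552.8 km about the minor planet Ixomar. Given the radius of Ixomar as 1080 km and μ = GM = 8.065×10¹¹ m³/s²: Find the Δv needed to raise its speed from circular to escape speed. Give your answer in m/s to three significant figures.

r = 1080 + 552.8 = 1632.8 km = 1.6328×10⁶ m.
Circular speed v_c = √(μ/r) = 702.8 m/s.
Escape speed v_esc = √(2μ/r) = √2 × v_c = 993.9 m/s.
Δv = v_esc − v_c = 291.1 m/s.

Δv ≈ 291 m/s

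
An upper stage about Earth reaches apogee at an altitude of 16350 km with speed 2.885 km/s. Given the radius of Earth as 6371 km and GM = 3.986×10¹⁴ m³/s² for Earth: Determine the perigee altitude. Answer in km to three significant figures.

perigee altitude ≈ 695 km

r_a = 6371 + 16350 = 22721 km = 2.272×10⁷ m.
Specific energy ε = v²/2 − μ/r = -1.338×10⁷ J/kg, so a = −μ/(2ε) = 1.489×10⁷ m.
The apsides satisfy r_p + r_a = 2a, so the perigee radius is 2a − r_a = 7.066×10⁶ m = 7066.1 km.
Perigee altitude = 7066.1 − 6371 = 695.10 km.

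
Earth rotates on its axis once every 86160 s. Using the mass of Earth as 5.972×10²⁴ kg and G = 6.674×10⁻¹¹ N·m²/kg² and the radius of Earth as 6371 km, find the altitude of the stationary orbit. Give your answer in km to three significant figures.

μ = GM = 6.674×10⁻¹¹ × 5.972×10²⁴ = 3.986×10¹⁴ m³/s².
A synchronous orbit has period T, so by Kepler's third law a = (μT²/4π²)^(1/3).
μT²/4π² = 3.986×10¹⁴ × (8.616×10⁴)² / 39.48 = 7.495×10²² m³.
a = 4.216×10⁷ m = 42162 km.
Altitude h = a − R = 42162 − 6371 = 35791 km.

h_sync ≈ 35800 km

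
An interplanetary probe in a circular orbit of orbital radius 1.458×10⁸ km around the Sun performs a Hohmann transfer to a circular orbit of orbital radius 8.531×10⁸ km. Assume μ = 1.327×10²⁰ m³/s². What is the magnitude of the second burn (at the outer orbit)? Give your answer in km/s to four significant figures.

r₁ = 1.458×10⁸ km = 1.458×10¹¹ m.
r₂ = 8.531×10⁸ km = 8.531×10¹¹ m.
Transfer ellipse a_t = (r₁ + r₂)/2 = 4.994×10¹¹ m.
At r₁: circular v_c1 = √(μ/r₁) = 30170 m/s; transfer-perihelion v_p = √[μ(2/r₁ − 1/a_t)] = 39430 m/s.
At r₂: circular v_c2 = √(μ/r₂) = 12470 m/s; transfer-aphelion v_a = √[μ(2/r₂ − 1/a_t)] = 6739 m/s.
Δv₂ = v_c2 − v_a = 5733 m/s.
= 5.733 km/s.

Δv ≈ 5.733 km/s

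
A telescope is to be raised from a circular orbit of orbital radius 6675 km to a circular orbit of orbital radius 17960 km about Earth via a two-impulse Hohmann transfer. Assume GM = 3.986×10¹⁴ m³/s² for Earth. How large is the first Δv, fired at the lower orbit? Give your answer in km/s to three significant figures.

Δv ≈ 1.60 km/s

r₁ = 6675 km = 6.675×10⁶ m.
r₂ = 17960 km = 1.796×10⁷ m.
Transfer ellipse a_t = (r₁ + r₂)/2 = 1.232×10⁷ m.
At r₁: circular v_c1 = √(μ/r₁) = 7728 m/s; transfer-perigee v_p = √[μ(2/r₁ − 1/a_t)] = 9331 m/s.
Δv₁ = v_p − v_c1 = 1604 m/s.
= 1.604 km/s.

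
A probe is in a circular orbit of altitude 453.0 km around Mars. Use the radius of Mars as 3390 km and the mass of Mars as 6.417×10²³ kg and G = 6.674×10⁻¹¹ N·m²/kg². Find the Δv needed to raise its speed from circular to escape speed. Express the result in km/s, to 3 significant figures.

μ = GM = 6.674×10⁻¹¹ × 6.417×10²³ = 4.283×10¹³ m³/s².
r = 3390 + 453.0 = 3843.0 km = 3.8430×10⁶ m.
Circular speed v_c = √(μ/r) = 3338 m/s.
Escape speed v_esc = √(2μ/r) = √2 × v_c = 4721 m/s.
Δv = v_esc − v_c = 1383 m/s = 1.383 km/s.

Δv ≈ 1.38 km/s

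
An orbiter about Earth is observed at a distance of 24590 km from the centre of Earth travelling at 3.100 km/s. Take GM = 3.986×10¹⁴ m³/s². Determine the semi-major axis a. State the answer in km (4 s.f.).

r = 2.459×10⁷ m.
Vis-viva rearranged: 1/a = 2/r − v²/μ = 8.133×10⁻⁸ − 2.411×10⁻⁸ = 5.722×10⁻⁸ m⁻¹.
a = 1.748×10⁷ m = 17475 km.

a ≈ 17480 km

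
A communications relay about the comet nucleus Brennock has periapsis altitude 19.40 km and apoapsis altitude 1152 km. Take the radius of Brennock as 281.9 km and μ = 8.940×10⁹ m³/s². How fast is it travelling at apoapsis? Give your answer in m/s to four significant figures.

v ≈ 46.53 m/s

r_p = 281.9 + 19.40 = 301.30 km = 3.0130×10⁵ m.
r_a = 281.9 + 1152 = 1433.9 km = 1.4339×10⁶ m.
Semi-major axis a = (r_p + r_a)/2 = 867.60 km = 8.676×10⁵ m.
Vis-viva: v² = μ(2/r − 1/a) = 8.940×10⁹ × (1.395×10⁻⁶ − 1.153×10⁻⁶) = 2.165×10³ m²/s².
v = 46.53 m/s.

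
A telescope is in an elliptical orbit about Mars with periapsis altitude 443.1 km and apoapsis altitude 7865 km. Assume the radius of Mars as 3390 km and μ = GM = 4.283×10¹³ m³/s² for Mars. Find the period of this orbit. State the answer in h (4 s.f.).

r_p = 3390 + 443.1 = 3833.1 km = 3.8331×10⁶ m.
r_a = 3390 + 7865 = 11255 km = 1.1255×10⁷ m.
Semi-major axis a = (r_p + r_a)/2 = (3833.1 + 11255)/2 = 7544.1 km = 7.544×10⁶ m.
By Kepler's third law T = 2π√(a³/μ) = 2π × 3.166×10³ = 1.989×10⁴ s.
= 5.526 h.

T ≈ 5.526 h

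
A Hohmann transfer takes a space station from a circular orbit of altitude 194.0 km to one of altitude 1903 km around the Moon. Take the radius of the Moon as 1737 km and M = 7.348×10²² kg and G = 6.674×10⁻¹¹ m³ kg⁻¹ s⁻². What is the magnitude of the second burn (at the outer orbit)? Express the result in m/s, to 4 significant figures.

μ = GM = 6.674×10⁻¹¹ × 7.348×10²² = 4.904×10¹² m³/s².
r₁ = 1737 + 194.0 = 1931.0 km = 1.9310×10⁶ m.
r₂ = 1737 + 1903 = 3640.0 km = 3.6400×10⁶ m.
Transfer ellipse a_t = (r₁ + r₂)/2 = 2.786×10⁶ m.
At r₁: circular v_c1 = √(μ/r₁) = 1594 m/s; transfer-perilune v_p = √[μ(2/r₁ − 1/a_t)] = 1822 m/s.
At r₂: circular v_c2 = √(μ/r₂) = 1161 m/s; transfer-apolune v_a = √[μ(2/r₂ − 1/a_t)] = 966.4 m/s.
Δv₂ = v_c2 − v_a = 194.3 m/s.

Δv ≈ 194.3 m/s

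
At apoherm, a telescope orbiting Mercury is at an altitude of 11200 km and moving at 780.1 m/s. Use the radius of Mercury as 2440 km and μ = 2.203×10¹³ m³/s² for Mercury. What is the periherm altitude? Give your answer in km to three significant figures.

r_a = 2440 + 11200 = 13640 km = 1.364×10⁷ m.
Specific energy ε = v²/2 − μ/r = -1.311×10⁶ J/kg, so a = −μ/(2ε) = 8.403×10⁶ m.
The apsides satisfy r_p + r_a = 2a, so the periherm radius is 2a − r_a = 3.166×10⁶ m = 3166.2 km.
Periherm altitude = 3166.2 − 2440 = 726.21 km.

periherm altitude ≈ 726 km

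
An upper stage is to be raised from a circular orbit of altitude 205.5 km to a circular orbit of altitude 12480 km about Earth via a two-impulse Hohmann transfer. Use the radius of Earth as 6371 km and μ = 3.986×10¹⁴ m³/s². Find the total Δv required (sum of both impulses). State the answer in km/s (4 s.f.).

Δv_total ≈ 2.986 km/s

r₁ = 6371 + 205.5 = 6576.5 km = 6.5765×10⁶ m.
r₂ = 6371 + 12480 = 18851 km = 1.8851×10⁷ m.
Transfer ellipse a_t = (r₁ + r₂)/2 = 1.271×10⁷ m.
At r₁: circular v_c1 = √(μ/r₁) = 7785 m/s; transfer-perigee v_p = √[μ(2/r₁ − 1/a_t)] = 9480 m/s.
Δv₁ = v_p − v_c1 = 1695 m/s.
At r₂: circular v_c2 = √(μ/r₂) = 4598 m/s; transfer-apogee v_a = √[μ(2/r₂ − 1/a_t)] = 3307 m/s.
Δv₂ = v_c2 − v_a = 1291 m/s.
Total Δv = Δv₁ + Δv₂ = 2986 m/s = 2.986 km/s.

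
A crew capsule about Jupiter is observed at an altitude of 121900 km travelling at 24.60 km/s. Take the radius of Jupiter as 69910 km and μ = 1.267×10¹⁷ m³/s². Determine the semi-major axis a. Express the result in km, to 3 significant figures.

a ≈ 1.77×10⁵ km

r = 69910 + 121900 = 1.9181×10⁵ km = 1.918×10⁸ m.
Vis-viva rearranged: 1/a = 2/r − v²/μ = 1.043×10⁻⁸ − 4.776×10⁻⁹ = 5.651×10⁻⁹ m⁻¹.
a = 1.770×10⁸ m = 1.7697×10⁵ km.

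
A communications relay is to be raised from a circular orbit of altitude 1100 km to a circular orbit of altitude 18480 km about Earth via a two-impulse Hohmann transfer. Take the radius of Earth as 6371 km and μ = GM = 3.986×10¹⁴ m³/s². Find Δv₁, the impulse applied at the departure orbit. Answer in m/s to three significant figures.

Δv ≈ 1750 m/s

r₁ = 6371 + 1100 = 7471.0 km = 7.4710×10⁶ m.
r₂ = 6371 + 18480 = 24851 km = 2.4851×10⁷ m.
Transfer ellipse a_t = (r₁ + r₂)/2 = 1.616×10⁷ m.
At r₁: circular v_c1 = √(μ/r₁) = 7304 m/s; transfer-perigee v_p = √[μ(2/r₁ − 1/a_t)] = 9058 m/s.
Δv₁ = v_p − v_c1 = 1753 m/s.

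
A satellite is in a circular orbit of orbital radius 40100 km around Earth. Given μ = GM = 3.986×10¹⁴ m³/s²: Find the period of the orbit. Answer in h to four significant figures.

T ≈ 22.20 h

r = 40100 km = 4.010×10⁷ m.
Kepler's third law: T = 2π√(r³/μ) = 2π√((4.010×10⁷)³ / 3.986×10¹⁴).
r³/μ = 1.618×10⁸ s², so T = 2π × 1.272×10⁴ = 7.991×10⁴ s.
Converting: 7.991×10⁴ s ÷ 3600 = 22.20 h.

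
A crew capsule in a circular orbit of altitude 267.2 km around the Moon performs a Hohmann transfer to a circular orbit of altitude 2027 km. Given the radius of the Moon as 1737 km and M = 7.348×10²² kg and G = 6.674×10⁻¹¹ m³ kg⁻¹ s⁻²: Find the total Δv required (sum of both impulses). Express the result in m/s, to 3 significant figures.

μ = GM = 6.674×10⁻¹¹ × 7.348×10²² = 4.904×10¹² m³/s².
r₁ = 1737 + 267.2 = 2004.2 km = 2.0042×10⁶ m.
r₂ = 1737 + 2027 = 3764.0 km = 3.7640×10⁶ m.
Transfer ellipse a_t = (r₁ + r₂)/2 = 2.884×10⁶ m.
At r₁: circular v_c1 = √(μ/r₁) = 1564 m/s; transfer-perilune v_p = √[μ(2/r₁ − 1/a_t)] = 1787 m/s.
Δv₁ = v_p − v_c1 = 222.8 m/s.
At r₂: circular v_c2 = √(μ/r₂) = 1141 m/s; transfer-apolune v_a = √[μ(2/r₂ − 1/a_t)] = 951.5 m/s.
Δv₂ = v_c2 − v_a = 189.9 m/s.
Total Δv = Δv₁ + Δv₂ = 412.7 m/s.

Δv_total ≈ 413 m/s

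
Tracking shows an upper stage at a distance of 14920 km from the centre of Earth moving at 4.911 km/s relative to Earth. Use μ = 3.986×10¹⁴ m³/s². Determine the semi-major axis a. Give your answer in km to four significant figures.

r = 1.492×10⁷ m.
Specific orbital energy ε = v²/2 − μ/r = (4911)²/2 − 3.986×10¹⁴/1.492×10⁷ = -1.466×10⁷ J/kg.
Since ε = −μ/(2a), a = −μ/(2ε) = 1.360×10⁷ m = 13598 km.

a ≈ 13600 km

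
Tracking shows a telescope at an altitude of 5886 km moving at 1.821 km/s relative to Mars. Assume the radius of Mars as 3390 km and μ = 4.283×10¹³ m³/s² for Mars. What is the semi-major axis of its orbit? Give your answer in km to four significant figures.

a ≈ 7237 km

r = 3390 + 5886 = 9276.0 km = 9.276×10⁶ m.
Vis-viva rearranged: 1/a = 2/r − v²/μ = 2.156×10⁻⁷ − 7.742×10⁻⁸ = 1.382×10⁻⁷ m⁻¹.
a = 7.237×10⁶ m = 7236.6 km.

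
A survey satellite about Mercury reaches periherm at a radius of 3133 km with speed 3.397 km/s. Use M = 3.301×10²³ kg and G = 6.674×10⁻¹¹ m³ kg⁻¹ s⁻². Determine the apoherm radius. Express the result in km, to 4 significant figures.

apoherm radius ≈ 14320 km

μ = GM = 6.674×10⁻¹¹ × 3.301×10²³ = 2.203×10¹³ m³/s².
r_p = 3.133×10⁶ m.
Specific energy ε = v²/2 − μ/r = -1.262×10⁶ J/kg, so a = −μ/(2ε) = 8.728×10⁶ m.
The apsides satisfy r_p + r_a = 2a, so the apoherm radius is 2a − r_p = 1.432×10⁷ m = 14323 km.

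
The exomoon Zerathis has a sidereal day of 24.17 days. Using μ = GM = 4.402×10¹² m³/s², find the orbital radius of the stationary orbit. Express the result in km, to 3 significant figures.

r_sync ≈ 78600 km

T = 24.17 days = 2.088×10⁶ s.
A synchronous orbit has period T, so by Kepler's third law a = (μT²/4π²)^(1/3).
μT²/4π² = 4.402×10¹² × (2.088×10⁶)² / 39.48 = 4.863×10²³ m³.
a = 7.864×10⁷ m = 78636 km.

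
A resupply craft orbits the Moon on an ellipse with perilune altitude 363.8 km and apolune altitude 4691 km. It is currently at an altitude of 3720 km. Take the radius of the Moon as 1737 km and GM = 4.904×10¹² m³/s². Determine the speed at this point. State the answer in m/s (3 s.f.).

r_p = 1737 + 363.8 = 2100.8 km = 2.1008×10⁶ m.
r_a = 1737 + 4691 = 6428.0 km = 6.4280×10⁶ m.
r = 1737 + 3720 = 5457.0 km = 5.457×10⁶ m.
Semi-major axis a = (r_p + r_a)/2 = 4264.4 km = 4.264×10⁶ m.
Vis-viva: v² = μ(2/r − 1/a) = 4.904×10¹² × (3.665×10⁻⁷ − 2.345×10⁻⁷) = 6.473×10⁵ m²/s².
v = 804.6 m/s.

v ≈ 805 m/s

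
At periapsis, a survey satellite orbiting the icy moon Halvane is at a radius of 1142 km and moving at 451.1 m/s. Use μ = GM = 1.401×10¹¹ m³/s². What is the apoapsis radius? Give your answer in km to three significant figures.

r_p = 1.142×10⁶ m.
Specific energy ε = v²/2 − μ/r = -2.093×10⁴ J/kg, so a = −μ/(2ε) = 3.346×10⁶ m.
The apsides satisfy r_p + r_a = 2a, so the apoapsis radius is 2a − r_p = 5.550×10⁶ m = 5550.5 km.

apoapsis radius ≈ 5550 km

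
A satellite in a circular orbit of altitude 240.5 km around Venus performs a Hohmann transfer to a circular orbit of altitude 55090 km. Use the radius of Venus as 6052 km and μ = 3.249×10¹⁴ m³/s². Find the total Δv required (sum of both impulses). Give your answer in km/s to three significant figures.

r₁ = 6052 + 240.5 = 6292.5 km = 6.2925×10⁶ m.
r₂ = 6052 + 55090 = 61142 km = 6.1142×10⁷ m.
Transfer ellipse a_t = (r₁ + r₂)/2 = 3.372×10⁷ m.
At r₁: circular v_c1 = √(μ/r₁) = 7186 m/s; transfer-periapsis v_p = √[μ(2/r₁ − 1/a_t)] = 9676 m/s.
Δv₁ = v_p − v_c1 = 2491 m/s.
At r₂: circular v_c2 = √(μ/r₂) = 2305 m/s; transfer-apoapsis v_a = √[μ(2/r₂ − 1/a_t)] = 995.8 m/s.
Δv₂ = v_c2 − v_a = 1309 m/s.
Total Δv = Δv₁ + Δv₂ = 3800 m/s = 3.800 km/s.

Δv_total ≈ 3.80 km/s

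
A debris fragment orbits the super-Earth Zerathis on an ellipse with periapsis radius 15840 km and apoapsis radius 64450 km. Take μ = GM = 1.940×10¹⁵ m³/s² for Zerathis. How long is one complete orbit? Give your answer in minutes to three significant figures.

Semi-major axis a = (r_p + r_a)/2 = (15840 + 64450)/2 = 40145 km = 4.014×10⁷ m.
By Kepler's third law T = 2π√(a³/μ) = 2π × 5.775×10³ = 3.628×10⁴ s.
= 604.7 minutes.

T ≈ 605 minutes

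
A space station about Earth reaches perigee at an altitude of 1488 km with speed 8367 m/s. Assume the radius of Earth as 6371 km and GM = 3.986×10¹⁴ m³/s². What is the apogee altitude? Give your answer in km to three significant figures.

apogee altitude ≈ 11100 km

r_p = 6371 + 1488 = 7859.0 km = 7.859×10⁶ m.
Specific energy ε = v²/2 − μ/r = -1.572×10⁷ J/kg, so a = −μ/(2ε) = 1.268×10⁷ m.
The apsides satisfy r_p + r_a = 2a, so the apogee radius is 2a − r_p = 1.750×10⁷ m = 17504 km.
Apogee altitude = 17504 − 6371 = 11133 km.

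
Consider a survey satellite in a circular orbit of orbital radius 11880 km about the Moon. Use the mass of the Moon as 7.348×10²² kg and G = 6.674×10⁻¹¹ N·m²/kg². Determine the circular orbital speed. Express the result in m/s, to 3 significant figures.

v ≈ 642 m/s

μ = GM = 6.674×10⁻¹¹ × 7.348×10²² = 4.904×10¹² m³/s².
r = 11880 km = 1.188×10⁷ m.
For a circular orbit v = √(μ/r) = √(4.904×10¹² / 1.188×10⁷) = √(4.128×10⁵) = 642.5 m/s.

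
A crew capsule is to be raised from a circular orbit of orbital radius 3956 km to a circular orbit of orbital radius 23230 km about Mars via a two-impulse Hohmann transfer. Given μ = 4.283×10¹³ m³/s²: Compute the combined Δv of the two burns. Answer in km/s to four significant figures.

Δv_total ≈ 1.636 km/s

r₁ = 3956 km = 3.956×10⁶ m.
r₂ = 23230 km = 2.323×10⁷ m.
Transfer ellipse a_t = (r₁ + r₂)/2 = 1.359×10⁷ m.
At r₁: circular v_c1 = √(μ/r₁) = 3290 m/s; transfer-periapsis v_p = √[μ(2/r₁ − 1/a_t)] = 4301 m/s.
Δv₁ = v_p − v_c1 = 1011 m/s.
At r₂: circular v_c2 = √(μ/r₂) = 1358 m/s; transfer-apoapsis v_a = √[μ(2/r₂ − 1/a_t)] = 732.5 m/s.
Δv₂ = v_c2 − v_a = 625.3 m/s.
Total Δv = Δv₁ + Δv₂ = 1636 m/s = 1.636 km/s.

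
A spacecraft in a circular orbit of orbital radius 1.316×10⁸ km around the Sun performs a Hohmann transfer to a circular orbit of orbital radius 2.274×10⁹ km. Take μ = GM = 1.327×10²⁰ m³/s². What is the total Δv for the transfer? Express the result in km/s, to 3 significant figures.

Δv_total ≈ 17.0 km/s

r₁ = 1.316×10⁸ km = 1.316×10¹¹ m.
r₂ = 2.274×10⁹ km = 2.274×10¹² m.
Transfer ellipse a_t = (r₁ + r₂)/2 = 1.203×10¹² m.
At r₁: circular v_c1 = √(μ/r₁) = 31750 m/s; transfer-perihelion v_p = √[μ(2/r₁ − 1/a_t)] = 43660 m/s.
Δv₁ = v_p − v_c1 = 11910 m/s.
At r₂: circular v_c2 = √(μ/r₂) = 7639 m/s; transfer-aphelion v_a = √[μ(2/r₂ − 1/a_t)] = 2527 m/s.
Δv₂ = v_c2 − v_a = 5112 m/s.
Total Δv = Δv₁ + Δv₂ = 17020 m/s = 17.02 km/s.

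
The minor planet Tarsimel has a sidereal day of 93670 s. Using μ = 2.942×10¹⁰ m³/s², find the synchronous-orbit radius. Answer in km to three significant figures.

A synchronous orbit has period T, so by Kepler's third law a = (μT²/4π²)^(1/3).
μT²/4π² = 2.942×10¹⁰ × (9.367×10⁴)² / 39.48 = 6.539×10¹⁸ m³.
a = 1.870×10⁶ m = 1869.9 km.

r_sync ≈ 1870 km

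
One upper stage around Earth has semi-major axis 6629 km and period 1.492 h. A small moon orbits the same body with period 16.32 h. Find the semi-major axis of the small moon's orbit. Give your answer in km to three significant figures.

a₂ ≈ 32700 km

Kepler's third law: a³ ∝ T², so a₂ = a₁ (T₂/T₁)^(2/3).
T₂/T₁ = 10.94, (T₂/T₁)^(2/3) = 4.928.
a₂ = 6629 × 4.928 = 32660 km.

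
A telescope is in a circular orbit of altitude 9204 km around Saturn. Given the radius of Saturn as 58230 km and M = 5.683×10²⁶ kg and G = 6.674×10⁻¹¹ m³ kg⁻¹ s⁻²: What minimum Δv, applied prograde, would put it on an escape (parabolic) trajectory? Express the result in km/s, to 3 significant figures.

μ = GM = 6.674×10⁻¹¹ × 5.683×10²⁶ = 3.793×10¹⁶ m³/s².
r = 58230 + 9204 = 67434 km = 6.7434×10⁷ m.
Circular speed v_c = √(μ/r) = 23720 m/s.
Escape speed v_esc = √(2μ/r) = √2 × v_c = 33540 m/s.
Δv = v_esc − v_c = 9824 m/s = 9.824 km/s.

Δv ≈ 9.82 km/s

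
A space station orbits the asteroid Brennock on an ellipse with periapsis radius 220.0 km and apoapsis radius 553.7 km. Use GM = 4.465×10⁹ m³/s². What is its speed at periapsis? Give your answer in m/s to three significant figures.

v ≈ 170 m/s

Semi-major axis a = (r_p + r_a)/2 = 386.85 km = 3.868×10⁵ m.
Vis-viva: v² = μ(2/r − 1/a) = 4.465×10⁹ × (9.091×10⁻⁶ − 2.585×10⁻⁶) = 2.905×10⁴ m²/s².
v = 170.4 m/s.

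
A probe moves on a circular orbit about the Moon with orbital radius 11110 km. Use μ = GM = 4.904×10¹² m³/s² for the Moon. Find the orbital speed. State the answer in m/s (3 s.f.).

v ≈ 664 m/s

r = 11110 km = 1.111×10⁷ m.
For a circular orbit v = √(μ/r) = √(4.904×10¹² / 1.111×10⁷) = √(4.414×10⁵) = 664.4 m/s.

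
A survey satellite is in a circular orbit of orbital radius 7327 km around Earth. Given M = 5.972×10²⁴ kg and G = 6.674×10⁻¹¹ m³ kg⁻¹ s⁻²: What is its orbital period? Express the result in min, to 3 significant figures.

μ = GM = 6.674×10⁻¹¹ × 5.972×10²⁴ = 3.986×10¹⁴ m³/s².
r = 7327 km = 7.327×10⁶ m.
Kepler's third law: T = 2π√(r³/μ) = 2π√((7.327×10⁶)³ / 3.986×10¹⁴).
r³/μ = 9.869×10⁵ s², so T = 2π × 9.934×10² = 6.242×10³ s.
Converting: 6.242×10³ s ÷ 60.00 = 104.0 min.

T ≈ 104 min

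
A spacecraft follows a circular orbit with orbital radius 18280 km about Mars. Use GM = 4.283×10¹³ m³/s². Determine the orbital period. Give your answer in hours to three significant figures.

T ≈ 20.8 hours

r = 18280 km = 1.828×10⁷ m.
Kepler's third law: T = 2π√(r³/μ) = 2π√((1.828×10⁷)³ / 4.283×10¹³).
r³/μ = 1.426×10⁸ s², so T = 2π × 1.194×10⁴ = 7.504×10⁴ s.
Converting: 7.504×10⁴ s ÷ 3600 = 20.84 hours.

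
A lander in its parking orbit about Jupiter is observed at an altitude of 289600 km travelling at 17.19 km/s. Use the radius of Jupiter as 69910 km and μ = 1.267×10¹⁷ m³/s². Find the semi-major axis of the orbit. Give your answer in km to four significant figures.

a ≈ 3.095×10⁵ km

r = 69910 + 289600 = 3.5951×10⁵ km = 3.595×10⁸ m.
Specific orbital energy ε = v²/2 − μ/r = (17190)²/2 − 1.267×10¹⁷/3.595×10⁸ = -2.047×10⁸ J/kg.
Since ε = −μ/(2a), a = −μ/(2ε) = 3.095×10⁸ m = 3.0951×10⁵ km.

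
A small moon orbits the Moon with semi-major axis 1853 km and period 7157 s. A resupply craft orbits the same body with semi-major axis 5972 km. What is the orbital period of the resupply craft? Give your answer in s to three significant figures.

T₂ ≈ 41400 s

Kepler's third law: T² ∝ a³, so T₂ = T₁ (a₂/a₁)^(3/2).
a₂/a₁ = 3.223, (a₂/a₁)^(3/2) = 5.786.
T₂ = 7157 × 5.786 = 41410 s.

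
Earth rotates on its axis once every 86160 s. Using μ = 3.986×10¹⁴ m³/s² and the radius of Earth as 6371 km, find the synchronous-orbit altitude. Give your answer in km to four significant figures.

A synchronous orbit has period T, so by Kepler's third law a = (μT²/4π²)^(1/3).
μT²/4π² = 3.986×10¹⁴ × (8.616×10⁴)² / 39.48 = 7.495×10²² m³.
a = 4.216×10⁷ m = 42163 km.
Altitude h = a − R = 42163 − 6371 = 35792 km.

h_sync ≈ 35790 km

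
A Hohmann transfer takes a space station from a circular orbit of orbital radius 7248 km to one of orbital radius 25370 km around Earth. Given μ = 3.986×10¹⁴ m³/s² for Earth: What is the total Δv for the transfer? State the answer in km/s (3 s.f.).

r₁ = 7248 km = 7.248×10⁶ m.
r₂ = 25370 km = 2.537×10⁷ m.
Transfer ellipse a_t = (r₁ + r₂)/2 = 1.631×10⁷ m.
At r₁: circular v_c1 = √(μ/r₁) = 7416 m/s; transfer-perigee v_p = √[μ(2/r₁ − 1/a_t)] = 9249 m/s.
Δv₁ = v_p − v_c1 = 1833 m/s.
At r₂: circular v_c2 = √(μ/r₂) = 3964 m/s; transfer-apogee v_a = √[μ(2/r₂ − 1/a_t)] = 2642 m/s.
Δv₂ = v_c2 − v_a = 1321 m/s.
Total Δv = Δv₁ + Δv₂ = 3155 m/s = 3.155 km/s.

Δv_total ≈ 3.15 km/s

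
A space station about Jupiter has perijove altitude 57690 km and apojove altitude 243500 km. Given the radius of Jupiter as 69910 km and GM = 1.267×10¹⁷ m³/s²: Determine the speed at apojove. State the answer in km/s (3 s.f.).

r_p = 69910 + 57690 = 127600 km = 1.2760×10⁸ m.
r_a = 69910 + 243500 = 313410 km = 3.1341×10⁸ m.
Semi-major axis a = (r_p + r_a)/2 = 2.2050×10⁵ km = 2.205×10⁸ m.
Vis-viva: v² = μ(2/r − 1/a) = 1.267×10¹⁷ × (6.381×10⁻⁹ − 4.535×10⁻⁹) = 2.339×10⁸ m²/s².
v = 15290 m/s = 15.29 km/s.

v ≈ 15.3 km/s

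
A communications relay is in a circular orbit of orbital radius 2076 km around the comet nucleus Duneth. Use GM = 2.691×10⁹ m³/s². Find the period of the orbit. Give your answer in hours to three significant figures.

T ≈ 101 hours

r = 2076 km = 2.076×10⁶ m.
Kepler's third law: T = 2π√(r³/μ) = 2π√((2.076×10⁶)³ / 2.691×10⁹).
r³/μ = 3.325×10⁹ s², so T = 2π × 5.766×10⁴ = 3.623×10⁵ s.
Converting: 3.623×10⁵ s ÷ 3600 = 100.6 hours.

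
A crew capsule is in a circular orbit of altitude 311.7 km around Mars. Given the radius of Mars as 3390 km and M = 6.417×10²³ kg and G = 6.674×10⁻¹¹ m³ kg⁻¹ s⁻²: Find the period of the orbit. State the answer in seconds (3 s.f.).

μ = GM = 6.674×10⁻¹¹ × 6.417×10²³ = 4.283×10¹³ m³/s².
r = 3390 + 311.7 = 3701.7 km = 3.7017×10⁶ m.
Kepler's third law: T = 2π√(r³/μ) = 2π√((3.702×10⁶)³ / 4.283×10¹³).
r³/μ = 1.184×10⁶ s², so T = 2π × 1.088×10³ = 6.838×10³ s.

T ≈ 6840 seconds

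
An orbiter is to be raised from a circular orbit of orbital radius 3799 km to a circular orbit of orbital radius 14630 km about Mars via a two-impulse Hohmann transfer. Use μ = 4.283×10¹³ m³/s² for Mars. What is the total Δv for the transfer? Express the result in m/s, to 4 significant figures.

r₁ = 3799 km = 3.799×10⁶ m.
r₂ = 14630 km = 1.463×10⁷ m.
Transfer ellipse a_t = (r₁ + r₂)/2 = 9.214×10⁶ m.
At r₁: circular v_c1 = √(μ/r₁) = 3358 m/s; transfer-periapsis v_p = √[μ(2/r₁ − 1/a_t)] = 4231 m/s.
Δv₁ = v_p − v_c1 = 873.2 m/s.
At r₂: circular v_c2 = √(μ/r₂) = 1711 m/s; transfer-apoapsis v_a = √[μ(2/r₂ − 1/a_t)] = 1099 m/s.
Δv₂ = v_c2 − v_a = 612.4 m/s.
Total Δv = Δv₁ + Δv₂ = 1486 m/s.

Δv_total ≈ 1486 m/s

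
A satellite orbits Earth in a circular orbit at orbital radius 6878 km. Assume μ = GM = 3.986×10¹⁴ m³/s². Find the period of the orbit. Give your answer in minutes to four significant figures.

T ≈ 94.61 minutes

r = 6878 km = 6.878×10⁶ m.
Kepler's third law: T = 2π√(r³/μ) = 2π√((6.878×10⁶)³ / 3.986×10¹⁴).
r³/μ = 8.163×10⁵ s², so T = 2π × 9.035×10² = 5.677×10³ s.
Converting: 5.677×10³ s ÷ 60.00 = 94.61 minutes.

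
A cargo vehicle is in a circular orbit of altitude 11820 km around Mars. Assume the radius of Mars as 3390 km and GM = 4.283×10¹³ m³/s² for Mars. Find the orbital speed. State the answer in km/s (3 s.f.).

v ≈ 1.68 km/s

r = 3390 + 11820 = 15210 km = 1.5210×10⁷ m.
For a circular orbit v = √(μ/r) = √(4.283×10¹³ / 1.521×10⁷) = √(2.816×10⁶) = 1678 m/s.
That is 1.678 km/s.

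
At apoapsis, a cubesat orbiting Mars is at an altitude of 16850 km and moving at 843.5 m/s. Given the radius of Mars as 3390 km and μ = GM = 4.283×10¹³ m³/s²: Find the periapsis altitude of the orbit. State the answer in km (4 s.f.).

periapsis altitude ≈ 700.2 km

r_a = 3390 + 16850 = 20240 km = 2.024×10⁷ m.
Specific energy ε = v²/2 − μ/r = -1.760×10⁶ J/kg, so a = −μ/(2ε) = 1.217×10⁷ m.
The apsides satisfy r_p + r_a = 2a, so the periapsis radius is 2a − r_a = 4.090×10⁶ m = 4090.2 km.
Periapsis altitude = 4090.2 − 3390 = 700.24 km.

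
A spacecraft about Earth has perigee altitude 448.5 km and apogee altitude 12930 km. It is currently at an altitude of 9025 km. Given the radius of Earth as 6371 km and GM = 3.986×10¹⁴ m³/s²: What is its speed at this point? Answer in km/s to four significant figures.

r_p = 6371 + 448.5 = 6819.5 km = 6.8195×10⁶ m.
r_a = 6371 + 12930 = 19301 km = 1.9301×10⁷ m.
r = 6371 + 9025 = 15396 km = 1.540×10⁷ m.
Semi-major axis a = (r_p + r_a)/2 = 13060 km = 1.306×10⁷ m.
Vis-viva: v² = μ(2/r − 1/a) = 3.986×10¹⁴ × (1.299×10⁻⁷ − 7.657×10⁻⁸) = 2.126×10⁷ m²/s².
v = 4611 m/s = 4.611 km/s.

v ≈ 4.611 km/s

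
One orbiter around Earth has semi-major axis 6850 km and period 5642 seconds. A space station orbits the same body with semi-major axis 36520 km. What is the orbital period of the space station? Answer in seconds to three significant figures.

Kepler's third law: T² ∝ a³, so T₂ = T₁ (a₂/a₁)^(3/2).
a₂/a₁ = 5.331, (a₂/a₁)^(3/2) = 12.31.
T₂ = 5642 × 12.31 = 69450 seconds.

T₂ ≈ 69500 seconds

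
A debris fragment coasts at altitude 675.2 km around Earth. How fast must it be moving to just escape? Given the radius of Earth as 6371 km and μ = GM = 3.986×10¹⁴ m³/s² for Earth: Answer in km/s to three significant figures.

v_esc ≈ 10.6 km/s

r = 6371 + 675.2 = 7046.2 km = 7.0462×10⁶ m.
Escape speed v_esc = √(2μ/r) = √(2 × 3.986×10¹⁴ / 7.046×10⁶) = √(1.131×10⁸) = 10640 m/s.
= 10.64 km/s.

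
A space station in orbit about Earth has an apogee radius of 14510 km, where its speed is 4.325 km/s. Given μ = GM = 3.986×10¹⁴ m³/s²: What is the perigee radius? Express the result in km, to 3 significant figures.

perigee radius ≈ 7490 km

r_a = 1.451×10⁷ m.
Specific energy ε = v²/2 − μ/r = -1.812×10⁷ J/kg, so a = −μ/(2ε) = 1.100×10⁷ m.
The apsides satisfy r_p + r_a = 2a, so the perigee radius is 2a − r_a = 7.490×10⁶ m = 7490.3 km.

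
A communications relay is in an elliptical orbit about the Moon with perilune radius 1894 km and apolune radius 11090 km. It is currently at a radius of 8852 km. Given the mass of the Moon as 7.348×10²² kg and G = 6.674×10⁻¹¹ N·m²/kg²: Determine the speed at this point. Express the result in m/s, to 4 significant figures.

v ≈ 593.8 m/s

μ = GM = 6.674×10⁻¹¹ × 7.348×10²² = 4.904×10¹² m³/s².
Semi-major axis a = (r_p + r_a)/2 = 6492.0 km = 6.492×10⁶ m.
Vis-viva: v² = μ(2/r − 1/a) = 4.904×10¹² × (2.259×10⁻⁷ − 1.540×10⁻⁷) = 3.526×10⁵ m²/s².
v = 593.8 m/s.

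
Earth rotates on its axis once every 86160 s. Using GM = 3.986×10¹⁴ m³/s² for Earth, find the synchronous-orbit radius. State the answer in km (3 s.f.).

r_sync ≈ 42200 km

A synchronous orbit has period T, so by Kepler's third law a = (μT²/4π²)^(1/3).
μT²/4π² = 3.986×10¹⁴ × (8.616×10⁴)² / 39.48 = 7.495×10²² m³.
a = 4.216×10⁷ m = 42163 km.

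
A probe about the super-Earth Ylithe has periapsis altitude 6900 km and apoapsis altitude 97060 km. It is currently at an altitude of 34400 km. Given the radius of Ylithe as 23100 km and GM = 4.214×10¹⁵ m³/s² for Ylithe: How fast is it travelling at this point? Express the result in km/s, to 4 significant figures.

v ≈ 9.510 km/s

r_p = 23100 + 6900 = 30000 km = 3.0000×10⁷ m.
r_a = 23100 + 97060 = 120160 km = 1.2016×10⁸ m.
r = 23100 + 34400 = 57500 km = 5.750×10⁷ m.
Semi-major axis a = (r_p + r_a)/2 = 75080 km = 7.508×10⁷ m.
Vis-viva: v² = μ(2/r − 1/a) = 4.214×10¹⁵ × (3.478×10⁻⁸ − 1.332×10⁻⁸) = 9.045×10⁷ m²/s².
v = 9510 m/s = 9.510 km/s.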